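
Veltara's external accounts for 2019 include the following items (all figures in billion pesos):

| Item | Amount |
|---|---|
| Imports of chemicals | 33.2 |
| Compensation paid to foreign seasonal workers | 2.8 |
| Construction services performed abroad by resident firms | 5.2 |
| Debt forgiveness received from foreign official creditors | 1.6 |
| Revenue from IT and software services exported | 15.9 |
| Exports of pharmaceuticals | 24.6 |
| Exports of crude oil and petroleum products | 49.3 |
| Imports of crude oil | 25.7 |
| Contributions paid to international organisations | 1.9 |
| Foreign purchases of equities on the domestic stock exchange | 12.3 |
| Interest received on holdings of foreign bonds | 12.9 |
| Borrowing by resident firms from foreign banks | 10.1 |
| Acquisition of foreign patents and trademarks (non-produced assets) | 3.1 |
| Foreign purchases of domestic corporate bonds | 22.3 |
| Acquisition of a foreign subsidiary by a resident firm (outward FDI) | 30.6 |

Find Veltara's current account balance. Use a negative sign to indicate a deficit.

Goods: 49.3 - 25.7 + 24.6 - 33.2 = 15.0
Services: 5.2 + 15.9 = 21.1
Primary income: -2.8 + 12.9 = 10.1
Secondary income: -1.9
Current account = 15.0 + 21.1 + 10.1 + (-1.9) = 44.3
(Excluded from the current account — capital account: debt forgiveness received from foreign official creditors 1.6, acquisition of foreign patents and trademarks (non-produced assets) 3.1; financial account: foreign purchases of equities on the domestic stock exchange 12.3, borrowing by resident firms from foreign banks 10.1, foreign purchases of domestic corporate bonds 22.3, acquisition of a foreign subsidiary by a resident firm (outward FDI) 30.6.)

44.3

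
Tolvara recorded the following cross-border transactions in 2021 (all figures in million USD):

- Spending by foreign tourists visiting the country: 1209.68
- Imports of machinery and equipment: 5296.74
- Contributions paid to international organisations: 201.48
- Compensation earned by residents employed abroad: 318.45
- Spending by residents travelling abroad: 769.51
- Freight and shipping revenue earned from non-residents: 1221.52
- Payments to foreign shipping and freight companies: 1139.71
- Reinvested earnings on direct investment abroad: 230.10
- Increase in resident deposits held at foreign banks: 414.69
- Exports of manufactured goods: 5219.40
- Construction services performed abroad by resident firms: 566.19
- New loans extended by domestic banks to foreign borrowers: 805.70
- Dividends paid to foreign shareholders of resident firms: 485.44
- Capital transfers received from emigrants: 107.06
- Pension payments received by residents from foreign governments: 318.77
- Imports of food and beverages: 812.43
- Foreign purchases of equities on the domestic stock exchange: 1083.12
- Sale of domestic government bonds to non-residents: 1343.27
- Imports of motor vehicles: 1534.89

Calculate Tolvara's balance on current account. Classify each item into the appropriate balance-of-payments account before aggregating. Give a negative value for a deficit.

Goods: -1534.89 - 5296.74 + 5219.40 - 812.43 = -2424.66
Services: -769.51 + 1221.52 + 566.19 + 1209.68 - 1139.71 = 1088.17
Primary income: 318.45 + 230.10 - 485.44 = 63.11
Secondary income: 318.77 - 201.48 = 117.29
Current account = (-2424.66) + 1088.17 + 63.11 + 117.29 = -1156.09
(Excluded from the current account — financial account: increase in resident deposits held at foreign banks 414.69, new loans extended by domestic banks to foreign borrowers 805.70, foreign purchases of equities on the domestic stock exchange 1083.12, sale of domestic government bonds to non-residents 1343.27; capital account: capital transfers received from emigrants 107.06.)

-1156.09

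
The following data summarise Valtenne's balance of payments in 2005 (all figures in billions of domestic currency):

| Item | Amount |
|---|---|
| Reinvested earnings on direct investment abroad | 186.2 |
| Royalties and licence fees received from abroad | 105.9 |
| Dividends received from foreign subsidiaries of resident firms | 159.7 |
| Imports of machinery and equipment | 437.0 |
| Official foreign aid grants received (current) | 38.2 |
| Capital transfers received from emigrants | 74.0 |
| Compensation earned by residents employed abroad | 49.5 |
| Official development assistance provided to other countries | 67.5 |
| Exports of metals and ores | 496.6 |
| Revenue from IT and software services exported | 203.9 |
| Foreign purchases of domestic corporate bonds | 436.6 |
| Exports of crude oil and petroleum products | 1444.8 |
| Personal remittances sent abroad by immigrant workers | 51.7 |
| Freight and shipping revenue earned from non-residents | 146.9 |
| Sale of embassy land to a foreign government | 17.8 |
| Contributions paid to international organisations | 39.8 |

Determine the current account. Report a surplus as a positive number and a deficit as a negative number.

Goods: 1444.8 - 437.0 + 496.6 = 1504.4
Services: 203.9 + 105.9 + 146.9 = 456.7
Primary income: 186.2 + 49.5 + 159.7 = 395.4
Secondary income: -67.5 - 39.8 + 38.2 - 51.7 = -120.8
Current account = 1504.4 + 456.7 + 395.4 + (-120.8) = 2235.7
(Excluded from the current account — capital account: capital transfers received from emigrants 74.0, sale of embassy land to a foreign government 17.8; financial account: foreign purchases of domestic corporate bonds 436.6.)

2235.7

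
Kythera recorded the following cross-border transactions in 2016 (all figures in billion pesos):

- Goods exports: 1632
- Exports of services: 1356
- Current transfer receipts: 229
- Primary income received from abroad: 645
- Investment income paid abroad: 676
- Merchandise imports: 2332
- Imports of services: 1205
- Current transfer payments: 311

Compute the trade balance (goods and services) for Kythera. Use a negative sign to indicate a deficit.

-549

Goods balance = 1632 - 2332 = -700
Services balance = 1356 - 1205 = 151
Trade balance (goods + services) = -700 + 151 = -549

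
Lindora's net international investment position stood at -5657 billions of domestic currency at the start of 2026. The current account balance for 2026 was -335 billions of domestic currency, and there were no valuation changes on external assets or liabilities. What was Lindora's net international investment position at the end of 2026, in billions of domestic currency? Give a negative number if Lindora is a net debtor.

-5992

With no valuation effects, change in NIIP = current account = -335
End-of-year NIIP = -5657 + (-335) = -5992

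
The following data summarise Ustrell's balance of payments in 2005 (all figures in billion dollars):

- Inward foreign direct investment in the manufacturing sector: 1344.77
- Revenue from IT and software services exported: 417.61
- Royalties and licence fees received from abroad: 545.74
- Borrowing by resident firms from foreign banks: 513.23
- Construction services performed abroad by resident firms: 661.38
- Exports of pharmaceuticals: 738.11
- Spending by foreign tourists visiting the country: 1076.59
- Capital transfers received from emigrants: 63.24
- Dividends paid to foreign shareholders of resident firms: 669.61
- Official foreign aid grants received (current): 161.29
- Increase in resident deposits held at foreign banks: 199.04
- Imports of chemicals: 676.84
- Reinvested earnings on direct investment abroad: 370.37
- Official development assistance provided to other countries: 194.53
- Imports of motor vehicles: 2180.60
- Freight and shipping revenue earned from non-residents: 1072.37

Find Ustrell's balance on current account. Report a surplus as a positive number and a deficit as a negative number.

1321.88

Goods: -676.84 + 738.11 - 2180.60 = -2119.33
Services: 1076.59 + 1072.37 + 545.74 + 417.61 + 661.38 = 3773.69
Primary income: 370.37 - 669.61 = -299.24
Secondary income: -194.53 + 161.29 = -33.24
Current account = (-2119.33) + 3773.69 + (-299.24) + (-33.24) = 1321.88
(Excluded from the current account — financial account: inward foreign direct investment in the manufacturing sector 1344.77, borrowing by resident firms from foreign banks 513.23, increase in resident deposits held at foreign banks 199.04; capital account: capital transfers received from emigrants 63.24.)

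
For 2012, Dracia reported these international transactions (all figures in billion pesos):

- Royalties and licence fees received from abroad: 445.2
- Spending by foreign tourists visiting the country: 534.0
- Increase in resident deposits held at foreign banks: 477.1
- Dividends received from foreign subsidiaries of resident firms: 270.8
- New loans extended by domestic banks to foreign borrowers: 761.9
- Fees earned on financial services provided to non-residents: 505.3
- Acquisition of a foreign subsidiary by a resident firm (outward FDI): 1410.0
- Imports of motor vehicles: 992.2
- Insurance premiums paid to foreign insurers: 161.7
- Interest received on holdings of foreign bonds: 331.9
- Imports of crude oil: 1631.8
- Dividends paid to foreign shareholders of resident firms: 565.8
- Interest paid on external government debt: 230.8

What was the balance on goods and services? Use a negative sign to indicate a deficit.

Goods: -992.2 - 1631.8 = -2624.0
Services: 534.0 + 445.2 + 505.3 - 161.7 = 1322.8
Trade balance = -2624.0 + 1322.8 = -1301.2
(Excluded from the trade balance — financial account: increase in resident deposits held at foreign banks 477.1, new loans extended by domestic banks to foreign borrowers 761.9, acquisition of a foreign subsidiary by a resident firm (outward FDI) 1410.0; primary income: dividends received from foreign subsidiaries of resident firms 270.8, interest received on holdings of foreign bonds 331.9, dividends paid to foreign shareholders of resident firms 565.8, interest paid on external government debt 230.8.)

-1301.2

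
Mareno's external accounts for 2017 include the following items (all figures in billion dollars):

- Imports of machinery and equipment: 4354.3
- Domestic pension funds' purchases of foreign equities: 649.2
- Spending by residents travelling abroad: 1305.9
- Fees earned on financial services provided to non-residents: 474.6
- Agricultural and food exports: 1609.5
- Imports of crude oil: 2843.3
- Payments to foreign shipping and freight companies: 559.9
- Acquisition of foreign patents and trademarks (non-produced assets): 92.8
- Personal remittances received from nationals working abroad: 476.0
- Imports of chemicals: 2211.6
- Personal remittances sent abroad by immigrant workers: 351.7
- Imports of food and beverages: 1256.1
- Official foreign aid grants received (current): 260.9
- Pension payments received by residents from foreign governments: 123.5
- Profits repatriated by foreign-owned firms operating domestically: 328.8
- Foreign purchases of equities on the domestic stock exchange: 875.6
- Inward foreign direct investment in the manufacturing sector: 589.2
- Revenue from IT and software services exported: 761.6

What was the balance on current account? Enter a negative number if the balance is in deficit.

Goods: -1256.1 - 2843.3 + 1609.5 - 4354.3 - 2211.6 = -9055.8
Services: -1305.9 - 559.9 + 474.6 + 761.6 = -629.6
Primary income: -328.8
Secondary income: 123.5 + 476.0 - 351.7 + 260.9 = 508.7
Current account = (-9055.8) + (-629.6) + (-328.8) + 508.7 = -9505.5
(Excluded from the current account — financial account: domestic pension funds' purchases of foreign equities 649.2, foreign purchases of equities on the domestic stock exchange 875.6, inward foreign direct investment in the manufacturing sector 589.2; capital account: acquisition of foreign patents and trademarks (non-produced assets) 92.8.)

-9505.5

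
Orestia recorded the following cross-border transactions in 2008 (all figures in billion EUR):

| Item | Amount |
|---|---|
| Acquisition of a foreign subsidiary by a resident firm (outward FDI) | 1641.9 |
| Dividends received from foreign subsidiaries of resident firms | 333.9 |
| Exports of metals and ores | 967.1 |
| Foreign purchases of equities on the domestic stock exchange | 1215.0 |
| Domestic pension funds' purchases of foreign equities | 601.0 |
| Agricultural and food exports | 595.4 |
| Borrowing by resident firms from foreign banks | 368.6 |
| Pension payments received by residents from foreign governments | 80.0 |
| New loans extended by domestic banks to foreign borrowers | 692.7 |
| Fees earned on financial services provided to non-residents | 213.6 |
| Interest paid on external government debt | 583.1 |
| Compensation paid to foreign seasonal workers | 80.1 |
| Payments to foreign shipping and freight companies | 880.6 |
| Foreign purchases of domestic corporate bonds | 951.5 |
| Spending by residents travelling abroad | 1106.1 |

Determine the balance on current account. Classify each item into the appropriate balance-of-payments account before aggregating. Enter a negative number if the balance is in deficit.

-459.9

Goods: 967.1 + 595.4 = 1562.5
Services: 213.6 - 1106.1 - 880.6 = -1773.1
Primary income: -583.1 + 333.9 - 80.1 = -329.3
Secondary income: 80.0
Current account = 1562.5 + (-1773.1) + (-329.3) + 80.0 = -459.9
(Excluded from the current account — financial account: acquisition of a foreign subsidiary by a resident firm (outward FDI) 1641.9, foreign purchases of equities on the domestic stock exchange 1215.0, domestic pension funds' purchases of foreign equities 601.0, borrowing by resident firms from foreign banks 368.6, new loans extended by domestic banks to foreign borrowers 692.7, foreign purchases of domestic corporate bonds 951.5.)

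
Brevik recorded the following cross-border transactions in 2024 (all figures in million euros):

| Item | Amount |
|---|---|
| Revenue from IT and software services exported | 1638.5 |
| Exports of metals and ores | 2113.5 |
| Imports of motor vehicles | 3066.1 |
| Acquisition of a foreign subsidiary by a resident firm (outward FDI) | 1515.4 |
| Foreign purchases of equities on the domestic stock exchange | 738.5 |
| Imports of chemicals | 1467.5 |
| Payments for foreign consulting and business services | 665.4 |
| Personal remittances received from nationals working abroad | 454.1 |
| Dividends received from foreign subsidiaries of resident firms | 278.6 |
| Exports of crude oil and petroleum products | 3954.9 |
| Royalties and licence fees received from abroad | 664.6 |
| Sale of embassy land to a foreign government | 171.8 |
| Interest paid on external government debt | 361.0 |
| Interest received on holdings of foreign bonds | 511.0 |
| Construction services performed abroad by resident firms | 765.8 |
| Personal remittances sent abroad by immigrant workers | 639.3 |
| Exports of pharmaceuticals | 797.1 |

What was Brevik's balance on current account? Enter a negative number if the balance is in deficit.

Goods: -1467.5 + 797.1 - 3066.1 + 2113.5 + 3954.9 = 2331.9
Services: -665.4 + 1638.5 + 765.8 + 664.6 = 2403.5
Primary income: 278.6 + 511.0 - 361.0 = 428.6
Secondary income: 454.1 - 639.3 = -185.2
Current account = 2331.9 + 2403.5 + 428.6 + (-185.2) = 4978.8
(Excluded from the current account — financial account: acquisition of a foreign subsidiary by a resident firm (outward FDI) 1515.4, foreign purchases of equities on the domestic stock exchange 738.5; capital account: sale of embassy land to a foreign government 171.8.)

4978.8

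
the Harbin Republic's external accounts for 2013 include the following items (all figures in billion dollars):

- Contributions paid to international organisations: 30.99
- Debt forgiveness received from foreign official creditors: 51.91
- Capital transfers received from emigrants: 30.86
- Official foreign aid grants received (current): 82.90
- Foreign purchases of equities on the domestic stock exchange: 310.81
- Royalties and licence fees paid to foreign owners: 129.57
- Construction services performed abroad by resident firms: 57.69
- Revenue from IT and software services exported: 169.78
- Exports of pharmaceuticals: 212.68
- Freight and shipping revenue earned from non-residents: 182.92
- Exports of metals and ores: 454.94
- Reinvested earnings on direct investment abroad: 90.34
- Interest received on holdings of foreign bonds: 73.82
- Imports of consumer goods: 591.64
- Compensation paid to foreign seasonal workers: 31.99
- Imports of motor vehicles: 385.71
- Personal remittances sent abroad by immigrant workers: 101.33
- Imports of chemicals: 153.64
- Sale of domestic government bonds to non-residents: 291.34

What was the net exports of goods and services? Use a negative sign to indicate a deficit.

Goods: -591.64 + 454.94 + 212.68 - 385.71 - 153.64 = -463.37
Services: 57.69 + 169.78 - 129.57 + 182.92 = 280.82
Trade balance = -463.37 + 280.82 = -182.55
(Excluded from the trade balance — secondary income: contributions paid to international organisations 30.99, official foreign aid grants received (current) 82.90, personal remittances sent abroad by immigrant workers 101.33; capital account: debt forgiveness received from foreign official creditors 51.91, capital transfers received from emigrants 30.86; financial account: foreign purchases of equities on the domestic stock exchange 310.81, sale of domestic government bonds to non-residents 291.34; primary income: reinvested earnings on direct investment abroad 90.34, interest received on holdings of foreign bonds 73.82, compensation paid to foreign seasonal workers 31.99.)

-182.55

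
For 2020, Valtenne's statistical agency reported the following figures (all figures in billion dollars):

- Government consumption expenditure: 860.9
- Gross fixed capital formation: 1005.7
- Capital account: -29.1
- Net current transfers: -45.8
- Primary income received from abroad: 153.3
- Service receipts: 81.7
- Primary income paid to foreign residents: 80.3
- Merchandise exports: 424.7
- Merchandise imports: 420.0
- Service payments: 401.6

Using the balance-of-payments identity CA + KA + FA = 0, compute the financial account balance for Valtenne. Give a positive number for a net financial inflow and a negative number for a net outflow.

Goods balance = 424.7 - 420.0 = 4.7
Services balance = 81.7 - 401.6 = -319.9
Trade balance (goods + services) = 4.7 + (-319.9) = -315.2
Net primary income = 153.3 - 80.3 = 73.0
Net secondary income = -45.8
Current account = -315.2 + 73.0 + (-45.8) = -288.0
Financial account = -(-288.0 + (-29.1)) = 317.1

317.1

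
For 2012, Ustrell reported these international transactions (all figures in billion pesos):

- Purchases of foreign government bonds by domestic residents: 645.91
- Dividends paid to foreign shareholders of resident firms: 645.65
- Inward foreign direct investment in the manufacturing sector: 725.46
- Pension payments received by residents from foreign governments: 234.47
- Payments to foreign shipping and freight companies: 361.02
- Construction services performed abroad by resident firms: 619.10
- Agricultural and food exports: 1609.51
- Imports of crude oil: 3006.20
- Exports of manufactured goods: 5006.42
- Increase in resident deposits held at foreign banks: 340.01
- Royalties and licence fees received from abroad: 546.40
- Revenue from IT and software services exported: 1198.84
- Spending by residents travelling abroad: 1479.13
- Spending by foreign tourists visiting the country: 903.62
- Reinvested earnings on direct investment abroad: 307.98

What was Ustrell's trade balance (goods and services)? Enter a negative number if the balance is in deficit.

5037.54

Goods: 1609.51 + 5006.42 - 3006.20 = 3609.73
Services: -1479.13 + 903.62 + 1198.84 + 619.10 - 361.02 + 546.40 = 1427.81
Trade balance = 3609.73 + 1427.81 = 5037.54
(Excluded from the trade balance — financial account: purchases of foreign government bonds by domestic residents 645.91, inward foreign direct investment in the manufacturing sector 725.46, increase in resident deposits held at foreign banks 340.01; primary income: dividends paid to foreign shareholders of resident firms 645.65, reinvested earnings on direct investment abroad 307.98; secondary income: pension payments received by residents from foreign governments 234.47.)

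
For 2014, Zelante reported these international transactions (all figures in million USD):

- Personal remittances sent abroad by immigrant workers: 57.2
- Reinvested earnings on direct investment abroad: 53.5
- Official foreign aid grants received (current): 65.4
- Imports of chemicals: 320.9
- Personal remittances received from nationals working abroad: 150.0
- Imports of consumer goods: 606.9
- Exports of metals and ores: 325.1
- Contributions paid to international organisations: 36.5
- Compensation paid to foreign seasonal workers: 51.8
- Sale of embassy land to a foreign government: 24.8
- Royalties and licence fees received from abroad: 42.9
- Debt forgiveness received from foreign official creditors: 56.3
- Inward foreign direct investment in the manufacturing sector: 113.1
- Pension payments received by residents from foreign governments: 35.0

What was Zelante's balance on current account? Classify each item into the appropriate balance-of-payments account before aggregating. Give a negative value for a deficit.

-401.4

Goods: 325.1 - 606.9 - 320.9 = -602.7
Services: 42.9
Primary income: 53.5 - 51.8 = 1.7
Secondary income: 150.0 - 57.2 + 65.4 + 35.0 - 36.5 = 156.7
Current account = (-602.7) + 42.9 + 1.7 + 156.7 = -401.4
(Excluded from the current account — capital account: sale of embassy land to a foreign government 24.8, debt forgiveness received from foreign official creditors 56.3; financial account: inward foreign direct investment in the manufacturing sector 113.1.)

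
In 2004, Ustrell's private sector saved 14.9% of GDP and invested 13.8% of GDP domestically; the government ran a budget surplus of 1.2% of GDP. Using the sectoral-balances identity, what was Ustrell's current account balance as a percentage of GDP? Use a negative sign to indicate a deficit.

By the sectoral-balances identity, CA = (S_private - I) + (T - G).
Private balance = 14.9 - 13.8 = 1.1
Government balance (T - G) = 1.2
CA = 1.1 + 1.2 = 2.3

2.3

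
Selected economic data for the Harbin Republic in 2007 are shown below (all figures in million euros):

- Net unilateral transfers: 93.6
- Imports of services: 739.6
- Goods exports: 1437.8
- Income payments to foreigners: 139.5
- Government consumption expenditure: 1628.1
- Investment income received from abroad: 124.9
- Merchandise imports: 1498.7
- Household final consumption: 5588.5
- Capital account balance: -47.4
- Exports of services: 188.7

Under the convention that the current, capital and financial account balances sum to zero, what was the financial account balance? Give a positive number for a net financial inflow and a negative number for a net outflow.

Goods balance = 1437.8 - 1498.7 = -60.9
Services balance = 188.7 - 739.6 = -550.9
Trade balance (goods + services) = -60.9 + (-550.9) = -611.8
Net primary income = 124.9 - 139.5 = -14.6
Net secondary income = 93.6
Current account = -611.8 + (-14.6) + 93.6 = -532.8
Financial account = -(-532.8 + (-47.4)) = 580.2

580.2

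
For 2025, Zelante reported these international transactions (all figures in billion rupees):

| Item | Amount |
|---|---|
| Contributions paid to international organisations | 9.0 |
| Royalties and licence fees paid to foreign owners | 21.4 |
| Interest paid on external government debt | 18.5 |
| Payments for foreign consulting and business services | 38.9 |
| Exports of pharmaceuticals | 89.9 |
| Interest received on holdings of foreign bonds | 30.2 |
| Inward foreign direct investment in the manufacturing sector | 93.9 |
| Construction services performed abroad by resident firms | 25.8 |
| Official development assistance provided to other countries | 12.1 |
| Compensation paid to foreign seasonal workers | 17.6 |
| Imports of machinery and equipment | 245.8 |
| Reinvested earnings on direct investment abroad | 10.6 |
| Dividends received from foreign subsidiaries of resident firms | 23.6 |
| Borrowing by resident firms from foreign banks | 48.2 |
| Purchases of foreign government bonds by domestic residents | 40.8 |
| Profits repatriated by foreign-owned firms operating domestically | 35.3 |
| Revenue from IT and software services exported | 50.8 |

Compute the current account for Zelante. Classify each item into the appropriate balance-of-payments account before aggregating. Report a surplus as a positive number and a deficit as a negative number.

-167.7

Goods: -245.8 + 89.9 = -155.9
Services: 50.8 - 21.4 - 38.9 + 25.8 = 16.3
Primary income: 30.2 + 10.6 + 23.6 - 35.3 - 18.5 - 17.6 = -7.0
Secondary income: -12.1 - 9.0 = -21.1
Current account = (-155.9) + 16.3 + (-7.0) + (-21.1) = -167.7
(Excluded from the current account — financial account: inward foreign direct investment in the manufacturing sector 93.9, borrowing by resident firms from foreign banks 48.2, purchases of foreign government bonds by domestic residents 40.8.)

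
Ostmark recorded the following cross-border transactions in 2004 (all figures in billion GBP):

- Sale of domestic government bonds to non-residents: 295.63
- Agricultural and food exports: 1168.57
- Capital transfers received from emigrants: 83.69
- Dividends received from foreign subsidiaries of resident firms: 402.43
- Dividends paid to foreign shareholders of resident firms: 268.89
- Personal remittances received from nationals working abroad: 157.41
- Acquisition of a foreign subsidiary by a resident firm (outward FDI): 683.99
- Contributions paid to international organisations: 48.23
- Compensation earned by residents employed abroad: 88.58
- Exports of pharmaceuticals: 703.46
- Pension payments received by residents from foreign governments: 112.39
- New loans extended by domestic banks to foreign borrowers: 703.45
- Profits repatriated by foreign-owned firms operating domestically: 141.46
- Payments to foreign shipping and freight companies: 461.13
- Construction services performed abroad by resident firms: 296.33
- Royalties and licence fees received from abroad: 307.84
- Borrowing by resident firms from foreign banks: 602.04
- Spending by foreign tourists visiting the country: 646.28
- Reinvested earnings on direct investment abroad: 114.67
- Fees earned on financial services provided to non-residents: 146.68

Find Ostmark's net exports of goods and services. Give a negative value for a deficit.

Goods: 703.46 + 1168.57 = 1872.03
Services: -461.13 + 146.68 + 646.28 + 307.84 + 296.33 = 936.00
Trade balance = 1872.03 + 936.00 = 2808.03
(Excluded from the trade balance — financial account: sale of domestic government bonds to non-residents 295.63, acquisition of a foreign subsidiary by a resident firm (outward FDI) 683.99, new loans extended by domestic banks to foreign borrowers 703.45, borrowing by resident firms from foreign banks 602.04; capital account: capital transfers received from emigrants 83.69; primary income: dividends received from foreign subsidiaries of resident firms 402.43, dividends paid to foreign shareholders of resident firms 268.89, compensation earned by residents employed abroad 88.58, profits repatriated by foreign-owned firms operating domestically 141.46, reinvested earnings on direct investment abroad 114.67; secondary income: personal remittances received from nationals working abroad 157.41, contributions paid to international organisations 48.23, pension payments received by residents from foreign governments 112.39.)

2808.03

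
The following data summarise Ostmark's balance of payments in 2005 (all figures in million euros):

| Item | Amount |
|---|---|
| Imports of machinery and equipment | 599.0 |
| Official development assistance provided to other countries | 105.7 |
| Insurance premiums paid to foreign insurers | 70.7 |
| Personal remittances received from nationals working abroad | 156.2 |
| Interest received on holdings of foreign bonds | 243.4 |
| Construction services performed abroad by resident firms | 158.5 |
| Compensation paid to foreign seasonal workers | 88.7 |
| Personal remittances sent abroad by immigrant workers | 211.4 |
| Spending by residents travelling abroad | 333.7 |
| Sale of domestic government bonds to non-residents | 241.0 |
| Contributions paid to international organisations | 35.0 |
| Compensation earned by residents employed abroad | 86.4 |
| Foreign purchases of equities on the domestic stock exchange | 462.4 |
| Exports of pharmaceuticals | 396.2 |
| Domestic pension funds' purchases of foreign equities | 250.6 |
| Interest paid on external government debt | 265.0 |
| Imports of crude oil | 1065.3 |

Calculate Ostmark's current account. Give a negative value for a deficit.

-1733.8

Goods: 396.2 - 599.0 - 1065.3 = -1268.1
Services: 158.5 - 70.7 - 333.7 = -245.9
Primary income: 86.4 + 243.4 - 265.0 - 88.7 = -23.9
Secondary income: -35.0 - 105.7 + 156.2 - 211.4 = -195.9
Current account = (-1268.1) + (-245.9) + (-23.9) + (-195.9) = -1733.8
(Excluded from the current account — financial account: sale of domestic government bonds to non-residents 241.0, foreign purchases of equities on the domestic stock exchange 462.4, domestic pension funds' purchases of foreign equities 250.6.)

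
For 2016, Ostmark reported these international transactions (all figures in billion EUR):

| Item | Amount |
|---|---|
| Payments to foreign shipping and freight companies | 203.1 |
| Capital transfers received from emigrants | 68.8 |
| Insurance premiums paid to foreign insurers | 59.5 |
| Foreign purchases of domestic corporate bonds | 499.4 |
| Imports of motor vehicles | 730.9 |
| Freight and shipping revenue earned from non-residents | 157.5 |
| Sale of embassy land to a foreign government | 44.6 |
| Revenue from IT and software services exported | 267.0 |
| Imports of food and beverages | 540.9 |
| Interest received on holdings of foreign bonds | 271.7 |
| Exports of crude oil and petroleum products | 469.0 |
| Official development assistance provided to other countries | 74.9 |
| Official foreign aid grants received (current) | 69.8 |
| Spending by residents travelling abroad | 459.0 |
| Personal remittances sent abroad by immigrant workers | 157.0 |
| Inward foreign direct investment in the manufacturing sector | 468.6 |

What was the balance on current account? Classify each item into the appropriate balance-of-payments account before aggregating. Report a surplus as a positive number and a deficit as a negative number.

Goods: 469.0 - 730.9 - 540.9 = -802.8
Services: -203.1 - 459.0 + 267.0 + 157.5 - 59.5 = -297.1
Primary income: 271.7
Secondary income: -157.0 - 74.9 + 69.8 = -162.1
Current account = (-802.8) + (-297.1) + 271.7 + (-162.1) = -990.3
(Excluded from the current account — capital account: capital transfers received from emigrants 68.8, sale of embassy land to a foreign government 44.6; financial account: foreign purchases of domestic corporate bonds 499.4, inward foreign direct investment in the manufacturing sector 468.6.)

-990.3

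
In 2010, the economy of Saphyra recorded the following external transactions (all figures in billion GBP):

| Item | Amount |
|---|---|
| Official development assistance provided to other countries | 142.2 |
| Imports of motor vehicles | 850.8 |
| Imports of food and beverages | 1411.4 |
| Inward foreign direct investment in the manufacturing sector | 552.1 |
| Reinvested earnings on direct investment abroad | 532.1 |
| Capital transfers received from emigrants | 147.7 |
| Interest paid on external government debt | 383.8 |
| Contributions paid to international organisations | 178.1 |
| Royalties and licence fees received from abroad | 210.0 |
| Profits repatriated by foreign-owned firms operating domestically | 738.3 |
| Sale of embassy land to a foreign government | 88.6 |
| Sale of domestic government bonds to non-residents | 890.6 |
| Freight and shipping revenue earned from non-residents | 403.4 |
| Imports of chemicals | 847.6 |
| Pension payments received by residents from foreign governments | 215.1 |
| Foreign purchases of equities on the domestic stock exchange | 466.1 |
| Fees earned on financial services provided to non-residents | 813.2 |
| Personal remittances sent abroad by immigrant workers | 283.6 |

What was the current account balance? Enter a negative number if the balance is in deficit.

Goods: -847.6 - 1411.4 - 850.8 = -3109.8
Services: 813.2 + 210.0 + 403.4 = 1426.6
Primary income: -738.3 + 532.1 - 383.8 = -590.0
Secondary income: -178.1 - 142.2 - 283.6 + 215.1 = -388.8
Current account = (-3109.8) + 1426.6 + (-590.0) + (-388.8) = -2662.0
(Excluded from the current account — financial account: inward foreign direct investment in the manufacturing sector 552.1, sale of domestic government bonds to non-residents 890.6, foreign purchases of equities on the domestic stock exchange 466.1; capital account: capital transfers received from emigrants 147.7, sale of embassy land to a foreign government 88.6.)

-2662.0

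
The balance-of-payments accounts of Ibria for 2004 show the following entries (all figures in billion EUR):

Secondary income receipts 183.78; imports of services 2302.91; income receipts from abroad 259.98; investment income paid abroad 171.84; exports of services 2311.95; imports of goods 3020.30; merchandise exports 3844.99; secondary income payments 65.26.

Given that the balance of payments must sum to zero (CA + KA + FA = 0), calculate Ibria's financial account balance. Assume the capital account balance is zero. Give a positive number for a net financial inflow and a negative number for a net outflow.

Goods balance = 3844.99 - 3020.30 = 824.69
Services balance = 2311.95 - 2302.91 = 9.04
Trade balance (goods + services) = 824.69 + 9.04 = 833.73
Net primary income = 259.98 - 171.84 = 88.14
Net secondary income = 183.78 - 65.26 = 118.52
Current account = 833.73 + 88.14 + 118.52 = 1040.39
Financial account = -(1040.39) = -1040.39

-1040.39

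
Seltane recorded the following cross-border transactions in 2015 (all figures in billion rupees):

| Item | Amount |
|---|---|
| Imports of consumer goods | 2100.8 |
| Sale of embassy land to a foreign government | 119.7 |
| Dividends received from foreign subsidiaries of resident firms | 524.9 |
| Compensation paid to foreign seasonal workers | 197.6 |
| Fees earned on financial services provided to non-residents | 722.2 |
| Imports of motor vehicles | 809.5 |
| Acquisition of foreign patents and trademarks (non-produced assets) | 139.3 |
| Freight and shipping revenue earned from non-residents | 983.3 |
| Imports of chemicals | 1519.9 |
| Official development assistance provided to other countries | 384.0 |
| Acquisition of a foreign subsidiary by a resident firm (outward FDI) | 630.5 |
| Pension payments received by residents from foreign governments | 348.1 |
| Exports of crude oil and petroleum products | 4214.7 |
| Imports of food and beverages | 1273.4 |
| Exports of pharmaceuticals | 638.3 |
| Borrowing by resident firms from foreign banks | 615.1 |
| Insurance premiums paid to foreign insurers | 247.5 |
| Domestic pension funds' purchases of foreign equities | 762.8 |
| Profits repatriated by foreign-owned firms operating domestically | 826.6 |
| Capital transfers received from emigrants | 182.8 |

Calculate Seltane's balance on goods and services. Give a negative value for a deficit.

Goods: -809.5 + 4214.7 + 638.3 - 1519.9 - 2100.8 - 1273.4 = -850.6
Services: 983.3 + 722.2 - 247.5 = 1458.0
Trade balance = -850.6 + 1458.0 = 607.4
(Excluded from the trade balance — capital account: sale of embassy land to a foreign government 119.7, acquisition of foreign patents and trademarks (non-produced assets) 139.3, capital transfers received from emigrants 182.8; primary income: dividends received from foreign subsidiaries of resident firms 524.9, compensation paid to foreign seasonal workers 197.6, profits repatriated by foreign-owned firms operating domestically 826.6; secondary income: official development assistance provided to other countries 384.0, pension payments received by residents from foreign governments 348.1; financial account: acquisition of a foreign subsidiary by a resident firm (outward FDI) 630.5, borrowing by resident firms from foreign banks 615.1, domestic pension funds' purchases of foreign equities 762.8.)

607.4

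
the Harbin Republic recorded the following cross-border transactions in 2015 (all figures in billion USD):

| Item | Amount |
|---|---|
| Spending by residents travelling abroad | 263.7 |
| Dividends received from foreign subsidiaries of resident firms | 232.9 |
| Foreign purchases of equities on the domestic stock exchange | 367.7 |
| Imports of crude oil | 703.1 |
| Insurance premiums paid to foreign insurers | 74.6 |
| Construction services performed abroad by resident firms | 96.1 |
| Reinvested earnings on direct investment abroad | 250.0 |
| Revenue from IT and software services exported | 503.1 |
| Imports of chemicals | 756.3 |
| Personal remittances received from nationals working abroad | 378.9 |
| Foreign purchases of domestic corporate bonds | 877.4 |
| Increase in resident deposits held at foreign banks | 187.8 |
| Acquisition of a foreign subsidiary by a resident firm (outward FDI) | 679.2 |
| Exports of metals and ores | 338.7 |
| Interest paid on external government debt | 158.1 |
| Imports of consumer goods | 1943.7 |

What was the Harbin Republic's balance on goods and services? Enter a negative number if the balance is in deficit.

-2803.5

Goods: 338.7 - 1943.7 - 703.1 - 756.3 = -3064.4
Services: -263.7 + 503.1 + 96.1 - 74.6 = 260.9
Trade balance = -3064.4 + 260.9 = -2803.5
(Excluded from the trade balance — primary income: dividends received from foreign subsidiaries of resident firms 232.9, reinvested earnings on direct investment abroad 250.0, interest paid on external government debt 158.1; financial account: foreign purchases of equities on the domestic stock exchange 367.7, foreign purchases of domestic corporate bonds 877.4, increase in resident deposits held at foreign banks 187.8, acquisition of a foreign subsidiary by a resident firm (outward FDI) 679.2; secondary income: personal remittances received from nationals working abroad 378.9.)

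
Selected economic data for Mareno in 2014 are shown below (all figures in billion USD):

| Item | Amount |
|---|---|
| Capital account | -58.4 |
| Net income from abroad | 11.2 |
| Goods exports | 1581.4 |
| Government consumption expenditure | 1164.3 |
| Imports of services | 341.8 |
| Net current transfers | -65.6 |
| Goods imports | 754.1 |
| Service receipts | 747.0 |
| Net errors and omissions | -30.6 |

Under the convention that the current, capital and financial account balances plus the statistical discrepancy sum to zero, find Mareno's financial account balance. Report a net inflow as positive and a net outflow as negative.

Goods balance = 1581.4 - 754.1 = 827.3
Services balance = 747.0 - 341.8 = 405.2
Trade balance (goods + services) = 827.3 + 405.2 = 1232.5
Net primary income = 11.2
Net secondary income = -65.6
Current account = 1232.5 + 11.2 + (-65.6) = 1178.1
Financial account = -(1178.1 + (-58.4) + (-30.6)) = -1089.1

-1089.1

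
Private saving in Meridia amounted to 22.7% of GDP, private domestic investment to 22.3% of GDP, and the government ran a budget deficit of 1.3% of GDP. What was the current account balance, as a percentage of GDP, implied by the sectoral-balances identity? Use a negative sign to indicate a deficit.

-0.9

By the sectoral-balances identity, CA = (S_private - I) + (T - G).
Private balance = 22.7 - 22.3 = 0.4
Government balance (T - G) = -1.3
CA = 0.4 + (-1.3) = -0.9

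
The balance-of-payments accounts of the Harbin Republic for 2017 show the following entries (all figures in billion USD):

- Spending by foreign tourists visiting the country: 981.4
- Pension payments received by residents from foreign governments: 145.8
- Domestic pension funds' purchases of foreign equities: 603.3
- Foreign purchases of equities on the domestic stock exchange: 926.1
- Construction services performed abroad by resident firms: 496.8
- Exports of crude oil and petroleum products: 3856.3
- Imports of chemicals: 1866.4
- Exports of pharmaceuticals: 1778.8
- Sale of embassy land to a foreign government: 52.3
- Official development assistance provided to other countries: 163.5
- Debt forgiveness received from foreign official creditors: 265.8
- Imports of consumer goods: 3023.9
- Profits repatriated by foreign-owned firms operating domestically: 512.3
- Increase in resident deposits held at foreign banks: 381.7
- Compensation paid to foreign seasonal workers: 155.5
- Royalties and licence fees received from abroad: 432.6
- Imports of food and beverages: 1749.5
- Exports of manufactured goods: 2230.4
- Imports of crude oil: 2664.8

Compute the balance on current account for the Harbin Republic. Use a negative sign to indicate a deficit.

Goods: -1749.5 - 2664.8 + 2230.4 - 3023.9 - 1866.4 + 1778.8 + 3856.3 = -1439.1
Services: 496.8 + 432.6 + 981.4 = 1910.8
Primary income: -155.5 - 512.3 = -667.8
Secondary income: 145.8 - 163.5 = -17.7
Current account = (-1439.1) + 1910.8 + (-667.8) + (-17.7) = -213.8
(Excluded from the current account — financial account: domestic pension funds' purchases of foreign equities 603.3, foreign purchases of equities on the domestic stock exchange 926.1, increase in resident deposits held at foreign banks 381.7; capital account: sale of embassy land to a foreign government 52.3, debt forgiveness received from foreign official creditors 265.8.)

-213.8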